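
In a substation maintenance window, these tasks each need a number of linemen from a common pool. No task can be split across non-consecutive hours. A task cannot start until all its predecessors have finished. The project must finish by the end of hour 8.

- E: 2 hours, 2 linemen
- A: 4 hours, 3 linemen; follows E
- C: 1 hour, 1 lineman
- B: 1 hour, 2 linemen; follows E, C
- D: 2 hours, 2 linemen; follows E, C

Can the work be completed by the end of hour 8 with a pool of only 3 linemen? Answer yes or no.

The minimum achievable peak is 4; 3 < 4, so no feasible schedule stays within the cap.

no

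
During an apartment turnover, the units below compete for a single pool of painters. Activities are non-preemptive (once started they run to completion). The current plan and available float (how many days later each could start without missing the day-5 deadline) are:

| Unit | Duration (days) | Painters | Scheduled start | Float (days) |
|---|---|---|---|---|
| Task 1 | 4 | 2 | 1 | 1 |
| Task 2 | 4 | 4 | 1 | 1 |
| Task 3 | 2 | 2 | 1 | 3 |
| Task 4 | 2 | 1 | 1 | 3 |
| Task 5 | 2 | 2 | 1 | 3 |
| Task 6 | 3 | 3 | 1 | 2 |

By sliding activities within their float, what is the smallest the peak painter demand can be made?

10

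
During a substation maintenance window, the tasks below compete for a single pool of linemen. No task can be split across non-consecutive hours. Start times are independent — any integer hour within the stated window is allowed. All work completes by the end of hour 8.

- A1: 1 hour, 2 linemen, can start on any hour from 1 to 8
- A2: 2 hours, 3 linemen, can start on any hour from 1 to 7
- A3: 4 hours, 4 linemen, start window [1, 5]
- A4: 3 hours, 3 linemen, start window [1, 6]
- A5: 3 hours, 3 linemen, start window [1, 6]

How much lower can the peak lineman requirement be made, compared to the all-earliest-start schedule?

8

Early-start peak: h1:15  h2:13  h3:10  h4:4  h5:0  h6:0  h7:0  h8:0 ⇒ 15.
Leveled (A1@1, A2@1, A3@2, A4@3, A5@6): h1:5  h2:7  h3:7  h4:7  h5:7  h6:3  h7:3  h8:3 ⇒ 7.
Reduction 15 − 7 = 8.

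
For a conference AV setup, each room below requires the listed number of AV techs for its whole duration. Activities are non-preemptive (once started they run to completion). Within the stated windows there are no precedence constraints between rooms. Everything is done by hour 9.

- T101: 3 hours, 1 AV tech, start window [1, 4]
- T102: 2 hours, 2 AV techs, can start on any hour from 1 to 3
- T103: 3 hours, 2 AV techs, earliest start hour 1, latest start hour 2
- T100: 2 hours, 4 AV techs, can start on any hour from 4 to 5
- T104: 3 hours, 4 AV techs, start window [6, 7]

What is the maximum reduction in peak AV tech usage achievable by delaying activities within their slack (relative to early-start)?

Early-start peak: h1:5  h2:5  h3:3  h4:4  h5:4  h6:4  h7:4  h8:4  h9:0 ⇒ 5.
Leveled (T101@1, T102@1, T103@1, T100@4, T104@6): h1:5  h2:5  h3:3  h4:4  h5:4  h6:4  h7:4  h8:4  h9:0 ⇒ 5.
Reduction 5 − 5 = 0.

0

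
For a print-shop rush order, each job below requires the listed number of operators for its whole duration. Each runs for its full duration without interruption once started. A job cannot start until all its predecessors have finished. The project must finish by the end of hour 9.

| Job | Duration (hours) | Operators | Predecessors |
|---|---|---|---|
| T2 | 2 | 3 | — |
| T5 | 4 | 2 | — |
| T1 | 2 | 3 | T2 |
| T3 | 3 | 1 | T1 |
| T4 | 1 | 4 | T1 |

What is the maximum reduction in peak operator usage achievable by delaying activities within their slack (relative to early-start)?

1

Early-start peak: h1:5  h2:5  h3:5  h4:5  h5:5  h6:1  h7:1  h8:0  h9:0 ⇒ 5.
Leveled (T2@1, T5@5, T1@3, T3@5, T4@9): h1:3  h2:3  h3:3  h4:3  h5:3  h6:3  h7:3  h8:2  h9:4 ⇒ 4.
Reduction 5 − 4 = 1.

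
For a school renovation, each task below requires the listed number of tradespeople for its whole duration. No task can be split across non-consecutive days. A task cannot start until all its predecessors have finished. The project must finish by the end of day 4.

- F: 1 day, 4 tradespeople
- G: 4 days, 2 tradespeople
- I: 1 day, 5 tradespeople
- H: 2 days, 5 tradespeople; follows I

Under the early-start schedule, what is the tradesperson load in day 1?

11

At early start, day 1 has: F, G, I.
Demand: 4 + 2 + 5 = 11.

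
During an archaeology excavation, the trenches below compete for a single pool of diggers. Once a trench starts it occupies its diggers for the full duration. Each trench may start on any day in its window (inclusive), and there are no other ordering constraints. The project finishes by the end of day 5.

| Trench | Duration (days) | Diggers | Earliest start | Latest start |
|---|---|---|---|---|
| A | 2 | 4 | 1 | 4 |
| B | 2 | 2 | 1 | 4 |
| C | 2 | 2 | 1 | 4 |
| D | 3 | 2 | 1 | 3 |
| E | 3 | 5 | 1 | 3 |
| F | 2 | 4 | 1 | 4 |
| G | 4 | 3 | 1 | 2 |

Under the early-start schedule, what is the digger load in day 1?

At early start, day 1 has: A, B, C, D, E, F, G.
Demand: 4 + 2 + 2 + 2 + 5 + 4 + 3 = 22.

22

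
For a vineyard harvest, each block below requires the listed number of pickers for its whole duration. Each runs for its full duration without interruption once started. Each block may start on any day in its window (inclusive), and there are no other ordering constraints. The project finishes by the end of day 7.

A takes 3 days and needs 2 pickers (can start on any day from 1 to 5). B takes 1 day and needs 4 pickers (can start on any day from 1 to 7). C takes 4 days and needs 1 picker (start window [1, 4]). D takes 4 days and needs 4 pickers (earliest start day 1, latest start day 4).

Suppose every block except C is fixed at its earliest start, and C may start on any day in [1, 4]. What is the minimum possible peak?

10

C@1: d1:11  d2:7  d3:7  d4:5  d5:0  d6:0  d7:0 → peak 11
C@2: d1:10  d2:7  d3:7  d4:5  d5:1  d6:0  d7:0 → peak 10
C@3: d1:10  d2:6  d3:7  d4:5  d5:1  d6:1  d7:0 → peak 10
C@4: d1:10  d2:6  d3:6  d4:5  d5:1  d6:1  d7:1 → peak 10
Best is C@2, peak 10.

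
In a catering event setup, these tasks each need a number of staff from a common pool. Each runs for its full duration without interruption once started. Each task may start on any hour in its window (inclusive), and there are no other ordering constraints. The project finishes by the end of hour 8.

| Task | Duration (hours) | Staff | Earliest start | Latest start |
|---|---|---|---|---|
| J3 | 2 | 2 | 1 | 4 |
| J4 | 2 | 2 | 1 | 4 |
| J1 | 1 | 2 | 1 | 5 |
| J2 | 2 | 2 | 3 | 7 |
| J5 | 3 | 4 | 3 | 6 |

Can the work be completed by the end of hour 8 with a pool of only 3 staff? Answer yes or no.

Total staffer-hours = 26; over 8 hours the average is 26/8 > 3, so some hour must exceed 3.

no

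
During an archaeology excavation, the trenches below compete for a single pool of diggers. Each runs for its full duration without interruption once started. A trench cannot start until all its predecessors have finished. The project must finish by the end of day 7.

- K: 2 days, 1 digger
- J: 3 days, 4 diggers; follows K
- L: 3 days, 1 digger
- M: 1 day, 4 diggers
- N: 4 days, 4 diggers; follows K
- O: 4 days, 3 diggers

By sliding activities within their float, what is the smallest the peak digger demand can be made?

Early-start (K@1, J@3, L@1, M@1, N@3, O@1) gives peak 12: d1:9  d2:5  d3:12  d4:11  d5:8  d6:4  d7:0.
Shift J→5, M→3, N→4.
Schedule K@1, J@5, L@1, M@3, N@4, O@1: d1:5  d2:5  d3:8  d4:7  d5:8  d6:8  d7:8 — peak 8.

8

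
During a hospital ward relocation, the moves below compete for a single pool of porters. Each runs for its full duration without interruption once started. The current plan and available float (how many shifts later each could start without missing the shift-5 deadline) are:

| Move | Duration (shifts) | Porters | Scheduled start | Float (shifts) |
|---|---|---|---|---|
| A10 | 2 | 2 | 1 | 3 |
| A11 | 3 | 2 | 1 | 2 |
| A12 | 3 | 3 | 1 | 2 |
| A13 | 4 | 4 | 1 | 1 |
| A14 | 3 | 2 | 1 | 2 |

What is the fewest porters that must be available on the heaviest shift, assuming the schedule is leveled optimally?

11

Early-start (A10@1, A11@1, A12@1, A13@1, A14@1) gives peak 13: s1:13  s2:13  s3:11  s4:4  s5:0.
Shift A14→3.
Schedule A10@1, A11@1, A12@1, A13@1, A14@3: s1:11  s2:11  s3:11  s4:6  s5:2 — peak 11.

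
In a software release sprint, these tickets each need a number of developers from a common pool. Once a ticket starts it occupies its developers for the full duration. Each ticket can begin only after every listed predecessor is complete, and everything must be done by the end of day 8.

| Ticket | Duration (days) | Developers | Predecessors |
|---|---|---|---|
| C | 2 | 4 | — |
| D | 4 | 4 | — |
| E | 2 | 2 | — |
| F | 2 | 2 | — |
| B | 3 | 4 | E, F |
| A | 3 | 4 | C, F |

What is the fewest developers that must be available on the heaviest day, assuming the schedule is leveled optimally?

Early-start (C@1, D@1, E@1, F@1, B@3, A@3) gives peak 12: d1:12  d2:12  d3:12  d4:12  d5:8  d6:0  d7:0  d8:0.
Shift E→3, F→3, B→5, A→5.
Schedule C@1, D@1, E@3, F@3, B@5, A@5: d1:8  d2:8  d3:8  d4:8  d5:8  d6:8  d7:8  d8:0 — peak 8.

8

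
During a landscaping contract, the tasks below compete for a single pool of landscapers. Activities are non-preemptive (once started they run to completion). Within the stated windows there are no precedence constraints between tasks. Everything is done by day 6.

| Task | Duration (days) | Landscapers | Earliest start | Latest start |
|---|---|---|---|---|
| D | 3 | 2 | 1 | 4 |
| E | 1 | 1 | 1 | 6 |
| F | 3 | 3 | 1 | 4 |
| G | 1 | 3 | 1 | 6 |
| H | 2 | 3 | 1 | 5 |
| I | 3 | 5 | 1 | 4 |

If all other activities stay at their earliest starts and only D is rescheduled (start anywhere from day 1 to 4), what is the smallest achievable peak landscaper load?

15

D@1: d1:17  d2:13  d3:10  d4:0  d5:0  d6:0 → peak 17
D@2: d1:15  d2:13  d3:10  d4:2  d5:0  d6:0 → peak 15
D@3: d1:15  d2:11  d3:10  d4:2  d5:2  d6:0 → peak 15
D@4: d1:15  d2:11  d3:8  d4:2  d5:2  d6:2 → peak 15
Best is D@2, peak 15.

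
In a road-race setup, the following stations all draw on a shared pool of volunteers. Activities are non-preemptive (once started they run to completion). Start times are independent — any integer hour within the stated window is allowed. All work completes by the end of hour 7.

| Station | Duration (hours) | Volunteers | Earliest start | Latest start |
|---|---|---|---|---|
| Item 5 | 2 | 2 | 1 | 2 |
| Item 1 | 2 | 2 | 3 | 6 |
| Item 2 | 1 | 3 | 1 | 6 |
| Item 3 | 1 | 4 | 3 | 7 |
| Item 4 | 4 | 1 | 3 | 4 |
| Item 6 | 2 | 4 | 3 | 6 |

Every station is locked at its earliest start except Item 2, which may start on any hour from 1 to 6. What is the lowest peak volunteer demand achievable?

11

Item 2@1: h1:5  h2:2  h3:11  h4:7  h5:1  h6:1  h7:0 → peak 11
Item 2@2: h1:2  h2:5  h3:11  h4:7  h5:1  h6:1  h7:0 → peak 11
Item 2@3: h1:2  h2:2  h3:14  h4:7  h5:1  h6:1  h7:0 → peak 14
Item 2@4: h1:2  h2:2  h3:11  h4:10  h5:1  h6:1  h7:0 → peak 11
Item 2@5: h1:2  h2:2  h3:11  h4:7  h5:4  h6:1  h7:0 → peak 11
Item 2@6: h1:2  h2:2  h3:11  h4:7  h5:1  h6:4  h7:0 → peak 11
Best is Item 2@1, peak 11.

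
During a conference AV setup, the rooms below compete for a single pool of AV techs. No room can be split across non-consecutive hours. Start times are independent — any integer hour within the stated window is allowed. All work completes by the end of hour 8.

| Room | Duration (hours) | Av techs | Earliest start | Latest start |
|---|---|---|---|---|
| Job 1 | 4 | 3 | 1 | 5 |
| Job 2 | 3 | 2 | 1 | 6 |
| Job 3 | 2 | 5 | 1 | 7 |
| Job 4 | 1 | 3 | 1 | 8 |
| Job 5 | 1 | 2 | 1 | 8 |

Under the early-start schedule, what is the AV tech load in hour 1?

15

At early start, hour 1 has: Job 1, Job 2, Job 3, Job 4, Job 5.
Demand: 3 + 2 + 5 + 3 + 2 = 15.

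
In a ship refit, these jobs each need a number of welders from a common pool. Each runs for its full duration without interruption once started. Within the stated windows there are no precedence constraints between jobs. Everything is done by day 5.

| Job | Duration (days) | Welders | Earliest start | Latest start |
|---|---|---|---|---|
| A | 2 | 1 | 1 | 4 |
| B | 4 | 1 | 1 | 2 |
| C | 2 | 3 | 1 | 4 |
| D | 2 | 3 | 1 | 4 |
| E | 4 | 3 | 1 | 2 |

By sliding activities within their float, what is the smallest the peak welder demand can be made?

8

Early-start (A@1, B@1, C@1, D@1, E@1) gives peak 11: d1:11  d2:11  d3:4  d4:4  d5:0.
Shift D→3.
Schedule A@1, B@1, C@1, D@3, E@1: d1:8  d2:8  d3:7  d4:7  d5:0 — peak 8.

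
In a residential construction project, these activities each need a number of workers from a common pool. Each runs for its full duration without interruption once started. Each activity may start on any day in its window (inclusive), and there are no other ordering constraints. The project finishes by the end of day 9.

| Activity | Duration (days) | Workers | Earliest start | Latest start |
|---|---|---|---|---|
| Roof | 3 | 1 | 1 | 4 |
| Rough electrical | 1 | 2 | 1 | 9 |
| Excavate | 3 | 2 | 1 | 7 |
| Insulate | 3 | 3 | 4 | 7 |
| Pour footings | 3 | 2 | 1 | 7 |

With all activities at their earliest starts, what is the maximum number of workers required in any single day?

7

Early-start schedule: Roof@1, Rough electrical@1, Excavate@1, Insulate@4, Pour footings@1.
Load per day: day 1: 7, day 2: 5, day 3: 5, day 4: 3, day 5: 3, day 6: 3, day 7: 0, day 8: 0, day 9: 0.
Peak is 7.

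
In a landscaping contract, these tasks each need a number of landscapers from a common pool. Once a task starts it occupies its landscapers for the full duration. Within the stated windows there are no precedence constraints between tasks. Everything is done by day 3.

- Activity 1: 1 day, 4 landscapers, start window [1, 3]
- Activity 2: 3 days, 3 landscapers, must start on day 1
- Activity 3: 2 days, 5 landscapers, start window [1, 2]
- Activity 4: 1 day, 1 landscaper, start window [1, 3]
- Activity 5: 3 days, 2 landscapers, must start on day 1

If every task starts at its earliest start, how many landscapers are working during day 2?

At early start, day 2 has: Activity 2, Activity 3, Activity 5.
Demand: 3 + 5 + 2 = 10.

10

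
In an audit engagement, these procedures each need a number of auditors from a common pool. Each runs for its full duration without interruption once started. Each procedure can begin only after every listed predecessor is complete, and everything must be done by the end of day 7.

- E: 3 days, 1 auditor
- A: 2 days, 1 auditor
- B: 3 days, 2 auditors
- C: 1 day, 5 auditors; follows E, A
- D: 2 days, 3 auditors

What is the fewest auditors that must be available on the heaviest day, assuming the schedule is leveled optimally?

Early-start (E@1, A@1, B@1, C@4, D@1) gives peak 7: d1:7  d2:7  d3:3  d4:5  d5:0  d6:0  d7:0.
Shift D→5.
Schedule E@1, A@1, B@1, C@4, D@5: d1:4  d2:4  d3:3  d4:5  d5:3  d6:3  d7:0 — peak 5.

5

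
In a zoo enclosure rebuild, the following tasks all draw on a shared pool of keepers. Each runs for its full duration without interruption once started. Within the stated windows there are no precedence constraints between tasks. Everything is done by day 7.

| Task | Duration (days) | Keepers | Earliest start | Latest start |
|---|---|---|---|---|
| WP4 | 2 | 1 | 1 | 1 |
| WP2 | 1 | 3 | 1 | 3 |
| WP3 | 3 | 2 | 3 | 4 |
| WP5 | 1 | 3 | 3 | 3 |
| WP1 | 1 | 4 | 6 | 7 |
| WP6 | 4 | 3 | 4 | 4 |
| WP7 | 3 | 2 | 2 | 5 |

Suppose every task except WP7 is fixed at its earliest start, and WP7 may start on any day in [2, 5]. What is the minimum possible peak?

7

WP7@2: d1:4  d2:3  d3:7  d4:7  d5:5  d6:7  d7:3 → peak 7
WP7@3: d1:4  d2:1  d3:7  d4:7  d5:7  d6:7  d7:3 → peak 7
WP7@4: d1:4  d2:1  d3:5  d4:7  d5:7  d6:9  d7:3 → peak 9
WP7@5: d1:4  d2:1  d3:5  d4:5  d5:7  d6:9  d7:5 → peak 9
Best is WP7@2, peak 7.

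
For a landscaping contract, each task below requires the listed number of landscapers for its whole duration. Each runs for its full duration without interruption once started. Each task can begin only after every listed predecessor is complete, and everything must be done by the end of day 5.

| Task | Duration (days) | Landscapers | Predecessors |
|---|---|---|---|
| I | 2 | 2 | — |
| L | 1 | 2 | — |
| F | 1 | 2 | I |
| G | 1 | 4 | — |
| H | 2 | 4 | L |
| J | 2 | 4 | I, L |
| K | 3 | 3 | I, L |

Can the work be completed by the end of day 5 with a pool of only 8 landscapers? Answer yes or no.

no

The minimum achievable peak is 9; 8 < 9, so no feasible schedule stays within the cap.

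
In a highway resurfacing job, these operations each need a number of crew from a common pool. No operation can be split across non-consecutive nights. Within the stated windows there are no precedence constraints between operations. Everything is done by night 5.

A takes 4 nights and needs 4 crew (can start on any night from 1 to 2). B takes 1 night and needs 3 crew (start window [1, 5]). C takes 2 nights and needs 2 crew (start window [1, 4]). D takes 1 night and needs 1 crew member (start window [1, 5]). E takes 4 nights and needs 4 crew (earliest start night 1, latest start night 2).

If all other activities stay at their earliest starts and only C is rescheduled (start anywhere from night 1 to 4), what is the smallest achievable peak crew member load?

12

C@1: n1:14  n2:10  n3:8  n4:8  n5:0 → peak 14
C@2: n1:12  n2:10  n3:10  n4:8  n5:0 → peak 12
C@3: n1:12  n2:8  n3:10  n4:10  n5:0 → peak 12
C@4: n1:12  n2:8  n3:8  n4:10  n5:2 → peak 12
Best is C@2, peak 12.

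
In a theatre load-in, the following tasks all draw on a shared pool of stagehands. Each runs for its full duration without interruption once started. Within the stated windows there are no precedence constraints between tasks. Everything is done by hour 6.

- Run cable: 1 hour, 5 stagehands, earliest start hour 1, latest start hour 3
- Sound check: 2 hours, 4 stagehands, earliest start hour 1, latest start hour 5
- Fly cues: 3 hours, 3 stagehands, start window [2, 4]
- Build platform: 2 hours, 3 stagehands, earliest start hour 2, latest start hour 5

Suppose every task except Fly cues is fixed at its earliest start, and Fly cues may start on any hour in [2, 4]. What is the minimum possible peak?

9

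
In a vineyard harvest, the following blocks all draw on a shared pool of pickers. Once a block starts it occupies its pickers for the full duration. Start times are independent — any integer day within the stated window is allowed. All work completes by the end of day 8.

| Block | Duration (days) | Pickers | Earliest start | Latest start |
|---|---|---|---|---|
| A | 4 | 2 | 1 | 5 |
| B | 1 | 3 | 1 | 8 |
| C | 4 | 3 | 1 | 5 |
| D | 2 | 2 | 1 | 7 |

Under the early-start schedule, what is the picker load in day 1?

10

At early start, day 1 has: A, B, C, D.
Demand: 2 + 3 + 3 + 2 = 10.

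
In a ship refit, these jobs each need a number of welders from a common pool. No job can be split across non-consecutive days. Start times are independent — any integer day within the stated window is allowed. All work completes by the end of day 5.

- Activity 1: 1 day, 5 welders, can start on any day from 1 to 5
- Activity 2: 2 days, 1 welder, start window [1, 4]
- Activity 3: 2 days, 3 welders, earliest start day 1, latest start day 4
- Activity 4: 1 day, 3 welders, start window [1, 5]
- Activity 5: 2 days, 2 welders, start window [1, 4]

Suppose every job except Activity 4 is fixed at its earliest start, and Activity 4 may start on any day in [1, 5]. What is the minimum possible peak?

Activity 4@1: d1:14  d2:6  d3:0  d4:0  d5:0 → peak 14
Activity 4@2: d1:11  d2:9  d3:0  d4:0  d5:0 → peak 11
Activity 4@3: d1:11  d2:6  d3:3  d4:0  d5:0 → peak 11
Activity 4@4: d1:11  d2:6  d3:0  d4:3  d5:0 → peak 11
Activity 4@5: d1:11  d2:6  d3:0  d4:0  d5:3 → peak 11
Best is Activity 4@2, peak 11.

11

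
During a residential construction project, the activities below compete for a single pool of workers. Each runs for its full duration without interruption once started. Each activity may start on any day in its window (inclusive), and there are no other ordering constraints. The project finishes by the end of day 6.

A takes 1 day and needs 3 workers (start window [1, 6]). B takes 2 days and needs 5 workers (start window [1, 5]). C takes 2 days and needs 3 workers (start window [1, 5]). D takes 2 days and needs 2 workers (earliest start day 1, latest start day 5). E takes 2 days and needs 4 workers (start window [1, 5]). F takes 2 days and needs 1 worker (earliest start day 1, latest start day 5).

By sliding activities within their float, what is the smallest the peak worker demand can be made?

Early-start (A@1, B@1, C@1, D@1, E@1, F@1) gives peak 18: d1:18  d2:15  d3:0  d4:0  d5:0  d6:0.
Shift B→3, D→5, E→5, F→2.
Schedule A@1, B@3, C@1, D@5, E@5, F@2: d1:6  d2:4  d3:6  d4:5  d5:6  d6:6 — peak 6.
Total worker-days = 33 over 6 days ⇒ peak ≥ ⌈33/6⌉ = 6, so 6 is optimal.

6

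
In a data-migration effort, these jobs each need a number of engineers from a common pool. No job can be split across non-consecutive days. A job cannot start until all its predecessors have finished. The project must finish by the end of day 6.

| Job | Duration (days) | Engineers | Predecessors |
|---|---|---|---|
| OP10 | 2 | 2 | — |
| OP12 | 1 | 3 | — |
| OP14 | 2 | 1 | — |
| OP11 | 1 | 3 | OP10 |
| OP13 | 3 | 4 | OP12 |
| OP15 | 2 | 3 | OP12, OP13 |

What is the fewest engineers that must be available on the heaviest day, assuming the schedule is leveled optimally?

6

Early-start (OP10@1, OP12@1, OP14@1, OP11@3, OP13@2, OP15@5) gives peak 7: d1:6  d2:7  d3:7  d4:4  d5:3  d6:3.
Shift OP14→3, OP11→5.
Schedule OP10@1, OP12@1, OP14@3, OP11@5, OP13@2, OP15@5: d1:5  d2:6  d3:5  d4:5  d5:6  d6:3 — peak 6.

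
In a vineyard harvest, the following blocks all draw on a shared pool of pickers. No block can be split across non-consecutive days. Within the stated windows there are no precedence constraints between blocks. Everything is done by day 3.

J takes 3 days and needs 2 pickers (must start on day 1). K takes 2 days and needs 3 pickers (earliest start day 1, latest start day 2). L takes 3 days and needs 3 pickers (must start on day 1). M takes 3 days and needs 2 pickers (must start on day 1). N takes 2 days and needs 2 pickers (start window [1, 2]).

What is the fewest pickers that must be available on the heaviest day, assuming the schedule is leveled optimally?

12

Schedule J@1, K@1, L@1, M@1, N@1: d1:12  d2:12  d3:7 — peak 12.
No arrangement of the 4 feasible schedules does better.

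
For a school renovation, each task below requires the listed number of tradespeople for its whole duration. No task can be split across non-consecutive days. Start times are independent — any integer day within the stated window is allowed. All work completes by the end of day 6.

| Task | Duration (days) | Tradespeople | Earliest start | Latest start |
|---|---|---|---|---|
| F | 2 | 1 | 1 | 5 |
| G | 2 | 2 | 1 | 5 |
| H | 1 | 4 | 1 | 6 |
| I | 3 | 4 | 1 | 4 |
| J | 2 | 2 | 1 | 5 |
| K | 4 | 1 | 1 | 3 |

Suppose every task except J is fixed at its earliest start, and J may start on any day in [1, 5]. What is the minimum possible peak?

12

J@1: d1:14  d2:10  d3:5  d4:1  d5:0  d6:0 → peak 14
J@2: d1:12  d2:10  d3:7  d4:1  d5:0  d6:0 → peak 12
J@3: d1:12  d2:8  d3:7  d4:3  d5:0  d6:0 → peak 12
J@4: d1:12  d2:8  d3:5  d4:3  d5:2  d6:0 → peak 12
J@5: d1:12  d2:8  d3:5  d4:1  d5:2  d6:2 → peak 12
Best is J@2, peak 12.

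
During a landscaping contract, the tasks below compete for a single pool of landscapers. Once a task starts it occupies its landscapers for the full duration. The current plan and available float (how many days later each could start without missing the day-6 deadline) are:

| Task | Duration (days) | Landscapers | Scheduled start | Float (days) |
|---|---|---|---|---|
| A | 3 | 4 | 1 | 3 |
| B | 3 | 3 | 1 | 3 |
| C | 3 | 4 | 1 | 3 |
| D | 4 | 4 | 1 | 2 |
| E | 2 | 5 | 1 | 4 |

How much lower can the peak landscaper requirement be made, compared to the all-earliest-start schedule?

Early-start peak: d1:20  d2:20  d3:15  d4:4  d5:0  d6:0 ⇒ 20.
Leveled (A@1, B@1, C@4, D@1, E@5): d1:11  d2:11  d3:11  d4:8  d5:9  d6:9 ⇒ 11.
Reduction 20 − 11 = 9.

9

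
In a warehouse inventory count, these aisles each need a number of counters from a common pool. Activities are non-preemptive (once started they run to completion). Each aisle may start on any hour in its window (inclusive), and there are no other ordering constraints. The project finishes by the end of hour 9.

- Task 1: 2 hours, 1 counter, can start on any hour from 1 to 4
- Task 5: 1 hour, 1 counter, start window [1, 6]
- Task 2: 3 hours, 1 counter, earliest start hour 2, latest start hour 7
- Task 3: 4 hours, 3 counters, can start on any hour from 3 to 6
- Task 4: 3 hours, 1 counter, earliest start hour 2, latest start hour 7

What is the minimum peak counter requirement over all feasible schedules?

3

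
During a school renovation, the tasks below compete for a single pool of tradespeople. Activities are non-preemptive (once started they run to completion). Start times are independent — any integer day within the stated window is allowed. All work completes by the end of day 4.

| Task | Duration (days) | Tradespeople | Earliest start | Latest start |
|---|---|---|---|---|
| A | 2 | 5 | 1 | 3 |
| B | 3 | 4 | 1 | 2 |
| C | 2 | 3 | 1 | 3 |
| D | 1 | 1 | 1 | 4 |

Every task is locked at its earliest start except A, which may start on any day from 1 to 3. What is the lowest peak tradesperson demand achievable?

A@1: d1:13  d2:12  d3:4  d4:0 → peak 13
A@2: d1:8  d2:12  d3:9  d4:0 → peak 12
A@3: d1:8  d2:7  d3:9  d4:5 → peak 9
Best is A@3, peak 9.

9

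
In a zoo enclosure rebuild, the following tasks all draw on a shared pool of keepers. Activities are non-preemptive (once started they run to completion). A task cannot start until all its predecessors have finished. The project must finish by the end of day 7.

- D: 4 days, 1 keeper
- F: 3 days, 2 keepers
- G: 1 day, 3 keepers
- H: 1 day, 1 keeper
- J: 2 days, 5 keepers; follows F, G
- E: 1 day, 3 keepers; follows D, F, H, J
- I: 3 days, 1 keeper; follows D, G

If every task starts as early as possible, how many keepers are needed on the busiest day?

7

Early-start schedule: D@1, F@1, G@1, H@1, J@4, E@6, I@5.
Load per day: day 1: 7, day 2: 3, day 3: 3, day 4: 6, day 5: 6, day 6: 4, day 7: 1.
Peak is 7.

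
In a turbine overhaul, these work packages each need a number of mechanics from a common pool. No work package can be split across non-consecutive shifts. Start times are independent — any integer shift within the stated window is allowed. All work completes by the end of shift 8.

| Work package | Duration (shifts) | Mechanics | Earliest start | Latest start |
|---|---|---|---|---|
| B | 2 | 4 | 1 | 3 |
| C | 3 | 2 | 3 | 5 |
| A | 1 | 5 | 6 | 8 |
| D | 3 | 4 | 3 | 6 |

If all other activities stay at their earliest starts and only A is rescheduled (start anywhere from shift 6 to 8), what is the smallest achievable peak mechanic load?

A@6: s1:4  s2:4  s3:6  s4:6  s5:6  s6:5  s7:0  s8:0 → peak 6
A@7: s1:4  s2:4  s3:6  s4:6  s5:6  s6:0  s7:5  s8:0 → peak 6
A@8: s1:4  s2:4  s3:6  s4:6  s5:6  s6:0  s7:0  s8:5 → peak 6
Best is A@6, peak 6.

6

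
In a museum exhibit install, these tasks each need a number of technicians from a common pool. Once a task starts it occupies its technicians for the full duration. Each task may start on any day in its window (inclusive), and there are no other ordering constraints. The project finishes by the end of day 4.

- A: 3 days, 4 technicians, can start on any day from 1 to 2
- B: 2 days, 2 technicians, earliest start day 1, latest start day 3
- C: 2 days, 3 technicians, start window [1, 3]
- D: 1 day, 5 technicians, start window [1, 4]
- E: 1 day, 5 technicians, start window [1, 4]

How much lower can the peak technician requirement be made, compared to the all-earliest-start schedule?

Early-start peak: d1:19  d2:9  d3:4  d4:0 ⇒ 19.
Leveled (A@1, B@1, C@1, D@3, E@4): d1:9  d2:9  d3:9  d4:5 ⇒ 9.
Reduction 19 − 9 = 10.

10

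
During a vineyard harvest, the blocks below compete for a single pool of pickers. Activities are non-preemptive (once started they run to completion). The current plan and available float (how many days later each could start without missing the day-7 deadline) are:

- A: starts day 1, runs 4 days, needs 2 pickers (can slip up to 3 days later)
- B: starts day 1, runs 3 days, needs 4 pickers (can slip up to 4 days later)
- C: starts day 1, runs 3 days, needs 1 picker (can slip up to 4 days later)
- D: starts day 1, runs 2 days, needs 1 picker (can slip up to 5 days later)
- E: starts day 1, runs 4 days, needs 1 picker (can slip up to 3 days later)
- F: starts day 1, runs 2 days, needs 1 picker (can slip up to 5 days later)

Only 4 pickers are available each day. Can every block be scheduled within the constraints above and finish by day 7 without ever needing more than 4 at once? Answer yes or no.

no

Total picker-days = 31; over 7 days the average is 31/7 > 4, so some day must exceed 4.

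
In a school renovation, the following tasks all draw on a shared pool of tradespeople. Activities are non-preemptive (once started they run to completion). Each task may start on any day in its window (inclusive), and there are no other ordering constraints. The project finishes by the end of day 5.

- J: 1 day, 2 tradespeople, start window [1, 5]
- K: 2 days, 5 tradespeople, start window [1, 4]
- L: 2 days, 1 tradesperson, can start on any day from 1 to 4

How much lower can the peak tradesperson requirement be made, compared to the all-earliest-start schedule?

Early-start peak: d1:8  d2:6  d3:0  d4:0  d5:0 ⇒ 8.
Leveled (J@1, K@2, L@4): d1:2  d2:5  d3:5  d4:1  d5:1 ⇒ 5.
Reduction 8 − 5 = 3.

3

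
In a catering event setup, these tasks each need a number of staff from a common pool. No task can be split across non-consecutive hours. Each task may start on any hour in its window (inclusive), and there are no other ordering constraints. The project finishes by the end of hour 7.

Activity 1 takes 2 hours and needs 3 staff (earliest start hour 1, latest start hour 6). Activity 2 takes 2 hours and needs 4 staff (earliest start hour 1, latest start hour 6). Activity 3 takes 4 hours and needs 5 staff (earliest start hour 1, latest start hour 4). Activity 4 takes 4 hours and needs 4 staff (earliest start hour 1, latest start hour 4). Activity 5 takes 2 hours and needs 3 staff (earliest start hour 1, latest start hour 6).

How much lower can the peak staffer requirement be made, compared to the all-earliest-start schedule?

9

Early-start peak: h1:19  h2:19  h3:9  h4:9  h5:0  h6:0  h7:0 ⇒ 19.
Leveled (Activity 1@1, Activity 2@1, Activity 3@3, Activity 4@3, Activity 5@1): h1:10  h2:10  h3:9  h4:9  h5:9  h6:9  h7:0 ⇒ 10.
Reduction 19 − 10 = 9.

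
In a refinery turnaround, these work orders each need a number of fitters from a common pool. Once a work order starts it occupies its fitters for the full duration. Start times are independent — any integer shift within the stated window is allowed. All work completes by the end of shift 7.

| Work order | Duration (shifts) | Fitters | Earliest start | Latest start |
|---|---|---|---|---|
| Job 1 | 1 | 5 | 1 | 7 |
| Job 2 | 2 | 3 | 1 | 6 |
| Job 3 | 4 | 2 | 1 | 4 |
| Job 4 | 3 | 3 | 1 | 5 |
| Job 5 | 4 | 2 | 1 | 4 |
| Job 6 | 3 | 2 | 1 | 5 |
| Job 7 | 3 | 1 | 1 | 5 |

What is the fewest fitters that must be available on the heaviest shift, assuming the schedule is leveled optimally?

Early-start (Job 1@1, Job 2@1, Job 3@1, Job 4@1, Job 5@1, Job 6@1, Job 7@1) gives peak 18: s1:18  s2:13  s3:10  s4:4  s5:0  s6:0  s7:0.
Shift Job 2→2, Job 4→5, Job 5→4, Job 6→2, Job 7→4.
Schedule Job 1@1, Job 2@2, Job 3@1, Job 4@5, Job 5@4, Job 6@2, Job 7@4: s1:7  s2:7  s3:7  s4:7  s5:6  s6:6  s7:5 — peak 7.
Total fitter-shifts = 45 over 7 shifts ⇒ peak ≥ ⌈45/7⌉ = 7, so 7 is optimal.

7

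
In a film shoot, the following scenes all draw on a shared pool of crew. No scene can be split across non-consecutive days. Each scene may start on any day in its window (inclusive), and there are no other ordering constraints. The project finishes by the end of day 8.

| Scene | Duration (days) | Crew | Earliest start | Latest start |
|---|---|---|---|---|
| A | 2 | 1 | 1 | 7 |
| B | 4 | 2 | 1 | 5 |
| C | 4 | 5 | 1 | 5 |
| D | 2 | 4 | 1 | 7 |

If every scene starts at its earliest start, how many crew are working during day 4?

At early start, day 4 has: B, C.
Demand: 2 + 5 = 7.

7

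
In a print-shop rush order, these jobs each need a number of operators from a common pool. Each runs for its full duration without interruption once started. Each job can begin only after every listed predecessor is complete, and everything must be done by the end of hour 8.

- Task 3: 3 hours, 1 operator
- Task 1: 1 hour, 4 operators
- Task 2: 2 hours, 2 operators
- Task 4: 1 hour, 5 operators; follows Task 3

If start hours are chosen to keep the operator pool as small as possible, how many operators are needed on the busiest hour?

Early-start (Task 3@1, Task 1@1, Task 2@1, Task 4@4) gives peak 7: h1:7  h2:3  h3:1  h4:5  h5:0  h6:0  h7:0  h8:0.
Shift Task 2→2.
Schedule Task 3@1, Task 1@1, Task 2@2, Task 4@4: h1:5  h2:3  h3:3  h4:5  h5:0  h6:0  h7:0  h8:0 — peak 5.

5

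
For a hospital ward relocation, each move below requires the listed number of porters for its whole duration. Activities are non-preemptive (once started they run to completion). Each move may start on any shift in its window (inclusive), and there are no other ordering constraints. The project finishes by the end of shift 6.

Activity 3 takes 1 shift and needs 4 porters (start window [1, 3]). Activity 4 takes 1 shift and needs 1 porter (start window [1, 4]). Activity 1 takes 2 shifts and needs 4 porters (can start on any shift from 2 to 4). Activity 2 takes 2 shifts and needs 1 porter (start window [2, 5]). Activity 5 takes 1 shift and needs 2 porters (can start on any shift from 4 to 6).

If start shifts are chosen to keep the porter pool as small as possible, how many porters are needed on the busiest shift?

Early-start (Activity 3@1, Activity 4@1, Activity 1@2, Activity 2@2, Activity 5@4) gives peak 5: s1:5  s2:5  s3:5  s4:2  s5:0  s6:0.
Shift Activity 4→2, Activity 1→3, Activity 2→5, Activity 5→5.
Schedule Activity 3@1, Activity 4@2, Activity 1@3, Activity 2@5, Activity 5@5: s1:4  s2:1  s3:4  s4:4  s5:3  s6:1 — peak 4.

4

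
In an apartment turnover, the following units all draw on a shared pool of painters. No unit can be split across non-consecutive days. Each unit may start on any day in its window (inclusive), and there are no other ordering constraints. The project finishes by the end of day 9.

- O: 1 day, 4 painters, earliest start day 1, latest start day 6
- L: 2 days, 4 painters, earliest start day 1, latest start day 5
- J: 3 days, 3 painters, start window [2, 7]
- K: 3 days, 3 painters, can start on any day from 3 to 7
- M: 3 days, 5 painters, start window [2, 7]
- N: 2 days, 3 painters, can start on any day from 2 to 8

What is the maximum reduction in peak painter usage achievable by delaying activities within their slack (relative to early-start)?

Early-start peak: d1:8  d2:15  d3:14  d4:11  d5:3  d6:0  d7:0  d8:0  d9:0 ⇒ 15.
Leveled (O@1, L@2, J@2, K@4, M@7, N@5): d1:4  d2:7  d3:7  d4:6  d5:6  d6:6  d7:5  d8:5  d9:5 ⇒ 7.
Reduction 15 − 7 = 8.

8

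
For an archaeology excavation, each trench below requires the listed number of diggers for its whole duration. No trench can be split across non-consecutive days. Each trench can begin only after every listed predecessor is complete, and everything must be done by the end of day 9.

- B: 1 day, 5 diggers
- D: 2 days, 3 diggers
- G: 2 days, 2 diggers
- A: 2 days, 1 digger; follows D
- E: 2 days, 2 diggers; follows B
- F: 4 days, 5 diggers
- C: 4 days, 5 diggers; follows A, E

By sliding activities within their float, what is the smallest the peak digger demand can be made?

Early-start (B@1, D@1, G@1, A@3, E@2, F@1, C@5) gives peak 15: d1:15  d2:12  d3:8  d4:6  d5:5  d6:5  d7:5  d8:5  d9:0.
Shift G→5, E→3, F→2, C→6.
Schedule B@1, D@1, G@5, A@3, E@3, F@2, C@6: d1:8  d2:8  d3:8  d4:8  d5:7  d6:7  d7:5  d8:5  d9:5 — peak 8.

8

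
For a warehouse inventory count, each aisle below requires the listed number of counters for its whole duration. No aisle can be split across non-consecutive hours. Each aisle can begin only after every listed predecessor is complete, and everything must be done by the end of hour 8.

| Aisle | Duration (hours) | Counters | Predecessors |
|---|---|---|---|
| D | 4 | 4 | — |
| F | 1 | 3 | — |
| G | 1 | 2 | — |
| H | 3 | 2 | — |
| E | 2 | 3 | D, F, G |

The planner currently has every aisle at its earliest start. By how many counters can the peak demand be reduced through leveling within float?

6

Early-start peak: h1:11  h2:6  h3:6  h4:4  h5:3  h6:3  h7:0  h8:0 ⇒ 11.
Leveled (D@1, F@5, G@5, H@6, E@6): h1:4  h2:4  h3:4  h4:4  h5:5  h6:5  h7:5  h8:2 ⇒ 5.
Reduction 11 − 5 = 6.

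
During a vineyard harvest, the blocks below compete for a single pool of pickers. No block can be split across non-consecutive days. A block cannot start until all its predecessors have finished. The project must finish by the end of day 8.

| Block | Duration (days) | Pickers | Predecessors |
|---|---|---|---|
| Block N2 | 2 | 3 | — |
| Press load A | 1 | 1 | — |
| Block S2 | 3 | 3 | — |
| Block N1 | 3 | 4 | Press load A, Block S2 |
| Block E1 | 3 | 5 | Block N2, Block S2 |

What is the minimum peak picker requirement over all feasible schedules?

Schedule Block N2@1, Press load A@1, Block S2@1, Block N1@4, Block E1@4: d1:7  d2:6  d3:3  d4:9  d5:9  d6:9  d7:0  d8:0 — peak 9.

9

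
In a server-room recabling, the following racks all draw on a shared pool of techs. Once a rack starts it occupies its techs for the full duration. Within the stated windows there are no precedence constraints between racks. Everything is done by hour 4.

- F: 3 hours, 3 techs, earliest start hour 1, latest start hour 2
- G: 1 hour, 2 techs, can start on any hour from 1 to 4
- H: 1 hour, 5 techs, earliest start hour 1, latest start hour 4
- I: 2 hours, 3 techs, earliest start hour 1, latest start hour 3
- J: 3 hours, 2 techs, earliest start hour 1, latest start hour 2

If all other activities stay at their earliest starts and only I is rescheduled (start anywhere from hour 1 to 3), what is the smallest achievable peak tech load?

I@1: h1:15  h2:8  h3:5  h4:0 → peak 15
I@2: h1:12  h2:8  h3:8  h4:0 → peak 12
I@3: h1:12  h2:5  h3:8  h4:3 → peak 12
Best is I@2, peak 12.

12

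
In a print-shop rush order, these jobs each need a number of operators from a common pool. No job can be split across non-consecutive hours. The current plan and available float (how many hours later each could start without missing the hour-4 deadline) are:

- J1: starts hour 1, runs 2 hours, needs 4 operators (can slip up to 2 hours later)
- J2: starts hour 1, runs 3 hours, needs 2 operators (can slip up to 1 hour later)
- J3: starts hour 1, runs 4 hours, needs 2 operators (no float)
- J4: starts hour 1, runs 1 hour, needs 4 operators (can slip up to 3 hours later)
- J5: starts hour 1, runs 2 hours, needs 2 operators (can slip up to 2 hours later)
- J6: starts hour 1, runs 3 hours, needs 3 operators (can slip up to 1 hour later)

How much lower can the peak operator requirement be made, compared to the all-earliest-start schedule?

6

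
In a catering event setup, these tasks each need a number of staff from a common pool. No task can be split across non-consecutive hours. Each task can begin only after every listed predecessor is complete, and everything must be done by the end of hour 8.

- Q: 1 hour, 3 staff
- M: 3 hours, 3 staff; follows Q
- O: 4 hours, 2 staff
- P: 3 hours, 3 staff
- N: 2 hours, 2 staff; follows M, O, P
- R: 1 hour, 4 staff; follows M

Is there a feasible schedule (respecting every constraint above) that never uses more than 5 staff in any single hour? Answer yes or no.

The minimum achievable peak is 6; 5 < 6, so no feasible schedule stays within the cap.

no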